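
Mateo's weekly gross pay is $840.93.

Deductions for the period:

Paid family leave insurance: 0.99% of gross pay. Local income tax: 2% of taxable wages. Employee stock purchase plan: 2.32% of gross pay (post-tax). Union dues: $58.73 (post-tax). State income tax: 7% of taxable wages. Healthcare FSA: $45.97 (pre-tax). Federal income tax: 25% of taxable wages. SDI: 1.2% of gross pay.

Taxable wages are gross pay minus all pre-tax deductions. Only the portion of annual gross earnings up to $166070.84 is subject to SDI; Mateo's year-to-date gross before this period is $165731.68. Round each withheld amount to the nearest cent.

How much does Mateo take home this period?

$434.03

Healthcare FSA: $45.97
Taxable wages = $840.93 − $45.97 = $794.96
Local income tax: $794.96 × 0.02 = $15.90
Federal income tax: $794.96 × 0.25 = $198.74
State income tax: $794.96 × 0.07 = $55.65
SDI: only $166070.84 − $165731.68 = $339.16 of this check is subject → $339.16 × 0.012 = $4.07
Paid family leave insurance: $840.93 × 0.0099 = $8.33
Employee stock purchase plan: $840.93 × 0.0232 = $19.51
Union dues: $58.73
Total deductions = $45.97 + $15.90 + $198.74 + $55.65 + $4.07 + $8.33 + $19.51 + $58.73 = $406.90
Net pay = $840.93 − $406.90 = $434.03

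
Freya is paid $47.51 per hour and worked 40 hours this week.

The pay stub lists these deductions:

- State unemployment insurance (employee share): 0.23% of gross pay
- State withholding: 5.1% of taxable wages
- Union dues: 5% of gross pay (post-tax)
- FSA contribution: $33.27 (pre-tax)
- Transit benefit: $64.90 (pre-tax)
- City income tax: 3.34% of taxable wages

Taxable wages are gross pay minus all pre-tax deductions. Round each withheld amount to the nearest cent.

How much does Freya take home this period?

$1550.74

Gross pay: 40 × $47.51 = $1900.40
FSA contribution: $33.27
Transit benefit: $64.90
Pre-tax total = $33.27 + $64.90 = $98.17
Taxable wages = $1900.40 − $98.17 = $1802.23
State withholding: $1802.23 × 0.051 = $91.91
City income tax: $1802.23 × 0.0334 = $60.19
State unemployment insurance (employee share): $1900.40 × 0.0023 = $4.37
Union dues: $1900.40 × 0.05 = $95.02
Total deductions = $33.27 + $64.90 + $91.91 + $60.19 + $4.37 + $95.02 = $349.66
Net pay = $1900.40 − $349.66 = $1550.74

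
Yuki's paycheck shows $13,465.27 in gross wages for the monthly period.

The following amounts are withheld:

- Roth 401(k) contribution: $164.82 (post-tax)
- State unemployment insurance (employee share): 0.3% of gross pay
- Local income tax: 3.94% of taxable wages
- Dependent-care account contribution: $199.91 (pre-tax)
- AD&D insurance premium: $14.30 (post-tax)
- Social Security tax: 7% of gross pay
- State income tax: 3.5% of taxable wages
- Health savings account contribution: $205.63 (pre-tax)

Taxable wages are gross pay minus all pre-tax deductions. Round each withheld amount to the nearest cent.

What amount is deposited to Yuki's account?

$10,926.00

Dependent-care account contribution: $199.91
Health savings account contribution: $205.63
Pre-tax total = $199.91 + $205.63 = $405.54
Taxable wages = $13,465.27 − $405.54 = $13,059.73
Local income tax: $13,059.73 × 0.0394 = $514.55
State income tax: $13,059.73 × 0.035 = $457.09
State unemployment insurance (employee share): $13,465.27 × 0.003 = $40.40
Social Security tax: $13,465.27 × 0.07 = $942.57
Roth 401(k) contribution: $164.82
AD&D insurance premium: $14.30
Total deductions = $199.91 + $205.63 + $514.55 + $457.09 + $40.40 + $942.57 + $164.82 + $14.30 = $2,539.27
Net pay = $13,465.27 − $2,539.27 = $10,926.00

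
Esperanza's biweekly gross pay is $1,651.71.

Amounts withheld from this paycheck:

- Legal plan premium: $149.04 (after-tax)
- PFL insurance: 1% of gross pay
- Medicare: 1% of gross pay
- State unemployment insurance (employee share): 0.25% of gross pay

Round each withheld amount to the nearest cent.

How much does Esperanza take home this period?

PFL insurance: $1,651.71 × 0.01 = $16.52
State unemployment insurance (employee share): $1,651.71 × 0.0025 = $4.13
Medicare: $1,651.71 × 0.01 = $16.52
Legal plan premium: $149.04
Total deductions = $16.52 + $4.13 + $16.52 + $149.04 = $186.21
Net pay = $1,651.71 − $186.21 = $1,465.50

$1,465.50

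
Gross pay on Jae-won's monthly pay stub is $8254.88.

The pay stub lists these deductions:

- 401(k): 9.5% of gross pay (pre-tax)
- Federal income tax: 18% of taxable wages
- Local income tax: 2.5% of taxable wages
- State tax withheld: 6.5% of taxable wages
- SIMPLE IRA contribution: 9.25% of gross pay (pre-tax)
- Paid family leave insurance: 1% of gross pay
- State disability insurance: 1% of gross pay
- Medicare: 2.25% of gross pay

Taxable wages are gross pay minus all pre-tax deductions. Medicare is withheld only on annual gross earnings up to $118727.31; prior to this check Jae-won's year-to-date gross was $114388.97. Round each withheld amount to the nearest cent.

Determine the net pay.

$4633.46

401(k): $8254.88 × 0.095 = $784.21
SIMPLE IRA contribution: $8254.88 × 0.0925 = $763.58
Pre-tax total = $784.21 + $763.58 = $1547.79
Taxable wages = $8254.88 − $1547.79 = $6707.09
Local income tax: $6707.09 × 0.025 = $167.68
Federal income tax: $6707.09 × 0.18 = $1207.28
State tax withheld: $6707.09 × 0.065 = $435.96
Paid family leave insurance: $8254.88 × 0.01 = $82.55
Medicare: only $118727.31 − $114388.97 = $4338.34 of this check is subject → $4338.34 × 0.0225 = $97.61
State disability insurance: $8254.88 × 0.01 = $82.55
Total deductions = $784.21 + $763.58 + $167.68 + $1207.28 + $435.96 + $82.55 + $97.61 + $82.55 = $3621.42
Net pay = $8254.88 − $3621.42 = $4633.46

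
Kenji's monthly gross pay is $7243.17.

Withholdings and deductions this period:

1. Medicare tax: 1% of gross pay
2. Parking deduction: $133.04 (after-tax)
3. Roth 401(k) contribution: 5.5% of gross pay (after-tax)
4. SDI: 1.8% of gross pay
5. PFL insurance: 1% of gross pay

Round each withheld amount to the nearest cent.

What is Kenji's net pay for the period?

PFL insurance: $7243.17 × 0.01 = $72.43
SDI: $7243.17 × 0.018 = $130.38
Medicare tax: $7243.17 × 0.01 = $72.43
Roth 401(k) contribution: $7243.17 × 0.055 = $398.37
Parking deduction: $133.04
Total deductions = $72.43 + $130.38 + $72.43 + $398.37 + $133.04 = $806.65
Net pay = $7243.17 − $806.65 = $6436.52

$6436.52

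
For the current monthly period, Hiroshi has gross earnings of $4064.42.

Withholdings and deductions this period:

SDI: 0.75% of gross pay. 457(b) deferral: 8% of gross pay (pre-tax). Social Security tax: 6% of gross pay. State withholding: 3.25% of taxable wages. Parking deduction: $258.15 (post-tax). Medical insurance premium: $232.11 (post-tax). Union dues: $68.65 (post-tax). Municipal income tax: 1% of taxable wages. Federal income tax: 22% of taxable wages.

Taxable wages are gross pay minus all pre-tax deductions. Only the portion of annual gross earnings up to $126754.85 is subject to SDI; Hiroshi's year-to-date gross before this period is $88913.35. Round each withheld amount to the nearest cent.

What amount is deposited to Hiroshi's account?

$1924.45

457(b) deferral: $4064.42 × 0.08 = $325.15
Taxable wages = $4064.42 − $325.15 = $3739.27
Federal income tax: $3739.27 × 0.22 = $822.64
Municipal income tax: $3739.27 × 0.01 = $37.39
State withholding: $3739.27 × 0.0325 = $121.53
SDI: cap not yet reached, full $4064.42 is subject → $4064.42 × 0.0075 = $30.48
Social Security tax: $4064.42 × 0.06 = $243.87
Union dues: $68.65
Medical insurance premium: $232.11
Parking deduction: $258.15
Total deductions = $325.15 + $822.64 + $37.39 + $121.53 + $30.48 + $243.87 + $68.65 + $232.11 + $258.15 = $2139.97
Net pay = $4064.42 − $2139.97 = $1924.45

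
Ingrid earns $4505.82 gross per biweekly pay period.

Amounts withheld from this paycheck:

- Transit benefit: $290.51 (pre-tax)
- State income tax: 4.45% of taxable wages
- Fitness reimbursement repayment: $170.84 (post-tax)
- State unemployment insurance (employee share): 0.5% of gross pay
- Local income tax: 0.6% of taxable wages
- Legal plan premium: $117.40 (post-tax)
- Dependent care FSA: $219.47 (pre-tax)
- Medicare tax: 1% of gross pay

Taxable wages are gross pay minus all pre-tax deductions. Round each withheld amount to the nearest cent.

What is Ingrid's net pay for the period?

$3438.22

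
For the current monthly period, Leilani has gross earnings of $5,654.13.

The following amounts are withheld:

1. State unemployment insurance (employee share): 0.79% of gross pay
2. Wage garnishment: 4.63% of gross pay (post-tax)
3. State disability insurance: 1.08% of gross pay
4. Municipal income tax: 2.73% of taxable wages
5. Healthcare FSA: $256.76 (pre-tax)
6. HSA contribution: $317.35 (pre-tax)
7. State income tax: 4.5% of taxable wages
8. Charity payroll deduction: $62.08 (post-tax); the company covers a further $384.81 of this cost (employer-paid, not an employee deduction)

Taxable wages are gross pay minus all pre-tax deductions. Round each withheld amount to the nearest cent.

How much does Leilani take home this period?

HSA contribution: $317.35
Healthcare FSA: $256.76
Pre-tax total = $317.35 + $256.76 = $574.11
Taxable wages = $5,654.13 − $574.11 = $5,080.02
Municipal income tax: $5,080.02 × 0.0273 = $138.68
State income tax: $5,080.02 × 0.045 = $228.60
State unemployment insurance (employee share): $5,654.13 × 0.0079 = $44.67
State disability insurance: $5,654.13 × 0.0108 = $61.06
Wage garnishment: $5,654.13 × 0.0463 = $261.79
Charity payroll deduction: $62.08
(Employer's $384.81 toward charity payroll deduction is not withheld from the employee.)
Total deductions = $317.35 + $256.76 + $138.68 + $228.60 + $44.67 + $61.06 + $261.79 + $62.08 = $1,370.99
Net pay = $5,654.13 − $1,370.99 = $4,283.14

$4,283.14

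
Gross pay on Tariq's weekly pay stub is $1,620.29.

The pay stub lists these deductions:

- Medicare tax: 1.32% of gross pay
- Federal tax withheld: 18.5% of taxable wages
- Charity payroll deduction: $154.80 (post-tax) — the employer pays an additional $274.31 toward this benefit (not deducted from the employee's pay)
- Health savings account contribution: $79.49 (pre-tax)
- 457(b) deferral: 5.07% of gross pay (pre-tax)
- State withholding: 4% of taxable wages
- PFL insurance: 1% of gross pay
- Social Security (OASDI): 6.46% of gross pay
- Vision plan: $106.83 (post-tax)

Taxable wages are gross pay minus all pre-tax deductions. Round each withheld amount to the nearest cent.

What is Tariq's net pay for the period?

$726.56

Health savings account contribution: $79.49
457(b) deferral: $1,620.29 × 0.0507 = $82.15
Pre-tax total = $79.49 + $82.15 = $161.64
Taxable wages = $1,620.29 − $161.64 = $1,458.65
State withholding: $1,458.65 × 0.04 = $58.35
Federal tax withheld: $1,458.65 × 0.185 = $269.85
PFL insurance: $1,620.29 × 0.01 = $16.20
Medicare tax: $1,620.29 × 0.0132 = $21.39
Social Security (OASDI): $1,620.29 × 0.0646 = $104.67
Charity payroll deduction: $154.80
Vision plan: $106.83
(Employer's $274.31 toward charity payroll deduction is not withheld from the employee.)
Total deductions = $79.49 + $82.15 + $58.35 + $269.85 + $16.20 + $21.39 + $104.67 + $154.80 + $106.83 = $893.73
Net pay = $1,620.29 − $893.73 = $726.56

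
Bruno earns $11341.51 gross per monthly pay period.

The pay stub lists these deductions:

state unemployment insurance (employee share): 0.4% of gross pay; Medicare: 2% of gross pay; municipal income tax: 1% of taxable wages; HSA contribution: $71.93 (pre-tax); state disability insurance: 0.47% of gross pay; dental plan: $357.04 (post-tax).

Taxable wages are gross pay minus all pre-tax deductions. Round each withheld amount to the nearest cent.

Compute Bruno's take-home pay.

$10474.33

HSA contribution: $71.93
Taxable wages = $11341.51 − $71.93 = $11269.58
Municipal income tax: $11269.58 × 0.01 = $112.70
State unemployment insurance (employee share): $11341.51 × 0.004 = $45.37
State disability insurance: $11341.51 × 0.0047 = $53.31
Medicare: $11341.51 × 0.02 = $226.83
Dental plan: $357.04
Total deductions = $71.93 + $112.70 + $45.37 + $53.31 + $226.83 + $357.04 = $867.18
Net pay = $11341.51 − $867.18 = $10474.33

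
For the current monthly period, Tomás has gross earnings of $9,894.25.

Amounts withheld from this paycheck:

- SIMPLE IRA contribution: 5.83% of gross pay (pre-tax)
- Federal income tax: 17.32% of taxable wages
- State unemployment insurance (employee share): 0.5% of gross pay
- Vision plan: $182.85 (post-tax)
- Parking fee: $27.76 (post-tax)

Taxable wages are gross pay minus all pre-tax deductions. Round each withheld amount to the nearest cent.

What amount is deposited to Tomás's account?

$7,443.56

SIMPLE IRA contribution: $9,894.25 × 0.0583 = $576.83
Taxable wages = $9,894.25 − $576.83 = $9,317.42
Federal income tax: $9,317.42 × 0.1732 = $1,613.78
State unemployment insurance (employee share): $9,894.25 × 0.005 = $49.47
Vision plan: $182.85
Parking fee: $27.76
Total deductions = $576.83 + $1,613.78 + $49.47 + $182.85 + $27.76 = $2,450.69
Net pay = $9,894.25 − $2,450.69 = $7,443.56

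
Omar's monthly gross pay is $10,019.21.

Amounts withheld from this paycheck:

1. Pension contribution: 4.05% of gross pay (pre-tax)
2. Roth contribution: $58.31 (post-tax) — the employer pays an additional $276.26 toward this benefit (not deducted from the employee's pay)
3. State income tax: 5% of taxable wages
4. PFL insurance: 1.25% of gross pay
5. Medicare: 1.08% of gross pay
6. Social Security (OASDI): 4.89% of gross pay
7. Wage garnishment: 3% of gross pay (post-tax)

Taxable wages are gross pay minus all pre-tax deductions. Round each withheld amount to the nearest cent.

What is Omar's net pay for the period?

$8,050.48

Pension contribution: $10,019.21 × 0.0405 = $405.78
Taxable wages = $10,019.21 − $405.78 = $9,613.43
State income tax: $9,613.43 × 0.05 = $480.67
Medicare: $10,019.21 × 0.0108 = $108.21
PFL insurance: $10,019.21 × 0.0125 = $125.24
Social Security (OASDI): $10,019.21 × 0.0489 = $489.94
Roth contribution: $58.31
Wage garnishment: $10,019.21 × 0.03 = $300.58
(Employer's $276.26 toward Roth contribution is not withheld from the employee.)
Total deductions = $405.78 + $480.67 + $108.21 + $125.24 + $489.94 + $58.31 + $300.58 = $1,968.73
Net pay = $10,019.21 − $1,968.73 = $8,050.48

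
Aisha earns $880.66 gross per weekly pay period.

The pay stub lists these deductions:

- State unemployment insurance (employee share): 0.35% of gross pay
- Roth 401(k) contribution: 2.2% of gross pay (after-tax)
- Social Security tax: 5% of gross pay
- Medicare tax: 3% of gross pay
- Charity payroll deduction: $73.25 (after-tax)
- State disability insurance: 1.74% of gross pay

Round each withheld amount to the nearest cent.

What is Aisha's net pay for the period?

State unemployment insurance (employee share): $880.66 × 0.0035 = $3.08
State disability insurance: $880.66 × 0.0174 = $15.32
Medicare tax: $880.66 × 0.03 = $26.42
Social Security tax: $880.66 × 0.05 = $44.03
Charity payroll deduction: $73.25
Roth 401(k) contribution: $880.66 × 0.022 = $19.37
Total deductions = $3.08 + $15.32 + $26.42 + $44.03 + $73.25 + $19.37 = $181.47
Net pay = $880.66 − $181.47 = $699.19

$699.19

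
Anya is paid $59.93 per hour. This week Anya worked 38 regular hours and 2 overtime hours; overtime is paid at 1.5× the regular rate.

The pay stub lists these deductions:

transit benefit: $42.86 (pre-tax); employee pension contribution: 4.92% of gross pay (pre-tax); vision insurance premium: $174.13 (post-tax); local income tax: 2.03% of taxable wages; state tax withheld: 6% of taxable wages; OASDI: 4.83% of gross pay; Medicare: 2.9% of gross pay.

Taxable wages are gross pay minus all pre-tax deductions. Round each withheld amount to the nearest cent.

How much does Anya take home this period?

$1745.15

Regular pay: 38 × $59.93 = $2277.34
Overtime pay: 2 × $59.93 × 1.5 = $179.79
Gross pay = $2277.34 + $179.79 = $2457.13
Employee pension contribution: $2457.13 × 0.0492 = $120.89
Transit benefit: $42.86
Pre-tax total = $120.89 + $42.86 = $163.75
Taxable wages = $2457.13 − $163.75 = $2293.38
State tax withheld: $2293.38 × 0.06 = $137.60
Local income tax: $2293.38 × 0.0203 = $46.56
Medicare: $2457.13 × 0.029 = $71.26
OASDI: $2457.13 × 0.0483 = $118.68
Vision insurance premium: $174.13
Total deductions = $120.89 + $42.86 + $137.60 + $46.56 + $71.26 + $118.68 + $174.13 = $711.98
Net pay = $2457.13 − $711.98 = $1745.15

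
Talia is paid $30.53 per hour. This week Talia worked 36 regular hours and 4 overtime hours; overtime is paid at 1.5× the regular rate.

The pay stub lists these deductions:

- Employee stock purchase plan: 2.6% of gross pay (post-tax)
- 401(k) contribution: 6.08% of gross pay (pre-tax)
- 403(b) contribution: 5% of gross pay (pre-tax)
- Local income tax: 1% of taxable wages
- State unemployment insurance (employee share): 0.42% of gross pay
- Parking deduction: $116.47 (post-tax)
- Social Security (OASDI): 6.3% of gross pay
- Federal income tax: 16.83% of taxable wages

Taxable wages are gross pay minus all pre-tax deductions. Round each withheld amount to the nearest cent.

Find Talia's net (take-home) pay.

Regular pay: 36 × $30.53 = $1099.08
Overtime pay: 4 × $30.53 × 1.5 = $183.18
Gross pay = $1099.08 + $183.18 = $1282.26
401(k) contribution: $1282.26 × 0.0608 = $77.96
403(b) contribution: $1282.26 × 0.05 = $64.11
Pre-tax total = $77.96 + $64.11 = $142.07
Taxable wages = $1282.26 − $142.07 = $1140.19
Local income tax: $1140.19 × 0.01 = $11.40
Federal income tax: $1140.19 × 0.1683 = $191.89
State unemployment insurance (employee share): $1282.26 × 0.0042 = $5.39
Social Security (OASDI): $1282.26 × 0.063 = $80.78
Employee stock purchase plan: $1282.26 × 0.026 = $33.34
Parking deduction: $116.47
Total deductions = $77.96 + $64.11 + $11.40 + $191.89 + $5.39 + $80.78 + $33.34 + $116.47 = $581.34
Net pay = $1282.26 − $581.34 = $700.92

$700.92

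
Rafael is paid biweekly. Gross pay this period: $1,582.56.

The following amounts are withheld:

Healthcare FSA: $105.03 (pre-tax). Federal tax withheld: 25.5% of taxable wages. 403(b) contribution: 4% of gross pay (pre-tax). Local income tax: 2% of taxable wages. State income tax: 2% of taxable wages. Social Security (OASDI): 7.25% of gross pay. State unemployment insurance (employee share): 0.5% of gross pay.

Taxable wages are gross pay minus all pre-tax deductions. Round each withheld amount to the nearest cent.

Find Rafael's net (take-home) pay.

$874.39

Healthcare FSA: $105.03
403(b) contribution: $1,582.56 × 0.04 = $63.30
Pre-tax total = $105.03 + $63.30 = $168.33
Taxable wages = $1,582.56 − $168.33 = $1,414.23
State income tax: $1,414.23 × 0.02 = $28.28
Federal tax withheld: $1,414.23 × 0.255 = $360.63
Local income tax: $1,414.23 × 0.02 = $28.28
State unemployment insurance (employee share): $1,582.56 × 0.005 = $7.91
Social Security (OASDI): $1,582.56 × 0.0725 = $114.74
Total deductions = $105.03 + $63.30 + $28.28 + $360.63 + $28.28 + $7.91 + $114.74 = $708.17
Net pay = $1,582.56 − $708.17 = $874.39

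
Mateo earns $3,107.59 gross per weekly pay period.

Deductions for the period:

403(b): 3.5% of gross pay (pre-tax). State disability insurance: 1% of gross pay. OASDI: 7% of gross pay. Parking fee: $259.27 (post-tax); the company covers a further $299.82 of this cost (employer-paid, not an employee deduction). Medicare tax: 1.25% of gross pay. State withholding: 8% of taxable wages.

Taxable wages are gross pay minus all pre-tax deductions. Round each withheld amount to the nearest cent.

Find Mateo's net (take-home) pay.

403(b): $3,107.59 × 0.035 = $108.77
Taxable wages = $3,107.59 − $108.77 = $2,998.82
State withholding: $2,998.82 × 0.08 = $239.91
Medicare tax: $3,107.59 × 0.0125 = $38.84
OASDI: $3,107.59 × 0.07 = $217.53
State disability insurance: $3,107.59 × 0.01 = $31.08
Parking fee: $259.27
(Employer's $299.82 toward parking fee is not withheld from the employee.)
Total deductions = $108.77 + $239.91 + $38.84 + $217.53 + $31.08 + $259.27 = $895.40
Net pay = $3,107.59 − $895.40 = $2,212.19

$2,212.19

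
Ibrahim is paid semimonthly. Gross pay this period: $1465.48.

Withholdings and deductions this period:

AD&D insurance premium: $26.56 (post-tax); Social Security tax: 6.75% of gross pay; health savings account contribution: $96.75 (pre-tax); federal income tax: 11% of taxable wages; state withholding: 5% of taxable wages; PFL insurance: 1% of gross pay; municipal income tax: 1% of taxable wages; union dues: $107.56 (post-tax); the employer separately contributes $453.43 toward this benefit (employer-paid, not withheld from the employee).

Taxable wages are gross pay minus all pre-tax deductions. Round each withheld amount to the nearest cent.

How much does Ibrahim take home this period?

$888.35

Health savings account contribution: $96.75
Taxable wages = $1465.48 − $96.75 = $1368.73
State withholding: $1368.73 × 0.05 = $68.44
Federal income tax: $1368.73 × 0.11 = $150.56
Municipal income tax: $1368.73 × 0.01 = $13.69
Social Security tax: $1465.48 × 0.0675 = $98.92
PFL insurance: $1465.48 × 0.01 = $14.65
AD&D insurance premium: $26.56
Union dues: $107.56
(Employer's $453.43 toward union dues is not withheld from the employee.)
Total deductions = $96.75 + $68.44 + $150.56 + $13.69 + $98.92 + $14.65 + $26.56 + $107.56 = $577.13
Net pay = $1465.48 − $577.13 = $888.35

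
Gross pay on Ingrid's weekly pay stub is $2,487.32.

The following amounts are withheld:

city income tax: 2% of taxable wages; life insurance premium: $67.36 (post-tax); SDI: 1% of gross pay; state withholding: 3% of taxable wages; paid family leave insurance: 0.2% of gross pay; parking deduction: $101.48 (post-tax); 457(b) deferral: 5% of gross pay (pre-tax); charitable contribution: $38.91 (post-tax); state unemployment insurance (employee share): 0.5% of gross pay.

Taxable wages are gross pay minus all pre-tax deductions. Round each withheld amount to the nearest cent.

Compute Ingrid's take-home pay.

$1,994.77

457(b) deferral: $2,487.32 × 0.05 = $124.37
Taxable wages = $2,487.32 − $124.37 = $2,362.95
City income tax: $2,362.95 × 0.02 = $47.26
State withholding: $2,362.95 × 0.03 = $70.89
Paid family leave insurance: $2,487.32 × 0.002 = $4.97
SDI: $2,487.32 × 0.01 = $24.87
State unemployment insurance (employee share): $2,487.32 × 0.005 = $12.44
Parking deduction: $101.48
Charitable contribution: $38.91
Life insurance premium: $67.36
Total deductions = $124.37 + $47.26 + $70.89 + $4.97 + $24.87 + $12.44 + $101.48 + $38.91 + $67.36 = $492.55
Net pay = $2,487.32 − $492.55 = $1,994.77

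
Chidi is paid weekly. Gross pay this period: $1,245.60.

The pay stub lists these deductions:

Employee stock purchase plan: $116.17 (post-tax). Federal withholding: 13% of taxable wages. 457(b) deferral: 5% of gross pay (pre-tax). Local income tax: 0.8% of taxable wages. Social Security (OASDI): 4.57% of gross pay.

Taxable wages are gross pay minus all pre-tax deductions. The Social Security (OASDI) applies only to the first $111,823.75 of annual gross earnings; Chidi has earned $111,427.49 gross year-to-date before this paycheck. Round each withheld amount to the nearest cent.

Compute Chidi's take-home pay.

$885.74

457(b) deferral: $1,245.60 × 0.05 = $62.28
Taxable wages = $1,245.60 − $62.28 = $1,183.32
Local income tax: $1,183.32 × 0.008 = $9.47
Federal withholding: $1,183.32 × 0.13 = $153.83
Social Security (OASDI): only $111,823.75 − $111,427.49 = $396.26 of this check is subject → $396.26 × 0.0457 = $18.11
Employee stock purchase plan: $116.17
Total deductions = $62.28 + $9.47 + $153.83 + $18.11 + $116.17 = $359.86
Net pay = $1,245.60 − $359.86 = $885.74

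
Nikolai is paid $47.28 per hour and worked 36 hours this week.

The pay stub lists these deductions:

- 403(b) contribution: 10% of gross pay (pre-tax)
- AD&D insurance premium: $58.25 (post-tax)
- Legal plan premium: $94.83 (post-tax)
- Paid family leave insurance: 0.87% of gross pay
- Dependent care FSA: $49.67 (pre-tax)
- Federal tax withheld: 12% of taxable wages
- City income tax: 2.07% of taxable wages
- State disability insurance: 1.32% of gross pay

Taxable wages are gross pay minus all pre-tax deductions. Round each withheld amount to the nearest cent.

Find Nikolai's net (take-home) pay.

Gross pay: 36 × $47.28 = $1702.08
Dependent care FSA: $49.67
403(b) contribution: $1702.08 × 0.1 = $170.21
Pre-tax total = $49.67 + $170.21 = $219.88
Taxable wages = $1702.08 − $219.88 = $1482.20
Federal tax withheld: $1482.20 × 0.12 = $177.86
City income tax: $1482.20 × 0.0207 = $30.68
State disability insurance: $1702.08 × 0.0132 = $22.47
Paid family leave insurance: $1702.08 × 0.0087 = $14.81
AD&D insurance premium: $58.25
Legal plan premium: $94.83
Total deductions = $49.67 + $170.21 + $177.86 + $30.68 + $22.47 + $14.81 + $58.25 + $94.83 = $618.78
Net pay = $1702.08 − $618.78 = $1083.30

$1083.30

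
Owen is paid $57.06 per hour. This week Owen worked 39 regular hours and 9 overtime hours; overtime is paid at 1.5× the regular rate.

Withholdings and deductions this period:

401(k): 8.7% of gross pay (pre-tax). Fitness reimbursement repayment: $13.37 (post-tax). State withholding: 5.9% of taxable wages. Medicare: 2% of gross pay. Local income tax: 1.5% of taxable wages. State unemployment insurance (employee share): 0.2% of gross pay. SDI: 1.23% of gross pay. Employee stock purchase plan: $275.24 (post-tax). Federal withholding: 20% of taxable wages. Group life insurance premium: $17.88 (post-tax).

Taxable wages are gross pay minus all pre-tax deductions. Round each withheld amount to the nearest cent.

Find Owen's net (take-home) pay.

$1576.38

Regular pay: 39 × $57.06 = $2225.34
Overtime pay: 9 × $57.06 × 1.5 = $770.31
Gross pay = $2225.34 + $770.31 = $2995.65
401(k): $2995.65 × 0.087 = $260.62
Taxable wages = $2995.65 − $260.62 = $2735.03
Federal withholding: $2735.03 × 0.2 = $547.01
Local income tax: $2735.03 × 0.015 = $41.03
State withholding: $2735.03 × 0.059 = $161.37
SDI: $2995.65 × 0.0123 = $36.85
State unemployment insurance (employee share): $2995.65 × 0.002 = $5.99
Medicare: $2995.65 × 0.02 = $59.91
Employee stock purchase plan: $275.24
Group life insurance premium: $17.88
Fitness reimbursement repayment: $13.37
Total deductions = $260.62 + $547.01 + $41.03 + $161.37 + $36.85 + $5.99 + $59.91 + $275.24 + $17.88 + $13.37 = $1419.27
Net pay = $2995.65 − $1419.27 = $1576.38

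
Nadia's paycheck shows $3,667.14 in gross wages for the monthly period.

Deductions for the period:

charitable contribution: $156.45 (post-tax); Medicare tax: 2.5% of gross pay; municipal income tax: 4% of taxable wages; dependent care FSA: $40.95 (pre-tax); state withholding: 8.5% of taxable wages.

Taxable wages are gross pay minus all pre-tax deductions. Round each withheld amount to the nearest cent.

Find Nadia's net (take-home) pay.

$2,924.78

Dependent care FSA: $40.95
Taxable wages = $3,667.14 − $40.95 = $3,626.19
State withholding: $3,626.19 × 0.085 = $308.23
Municipal income tax: $3,626.19 × 0.04 = $145.05
Medicare tax: $3,667.14 × 0.025 = $91.68
Charitable contribution: $156.45
Total deductions = $40.95 + $308.23 + $145.05 + $91.68 + $156.45 = $742.36
Net pay = $3,667.14 − $742.36 = $2,924.78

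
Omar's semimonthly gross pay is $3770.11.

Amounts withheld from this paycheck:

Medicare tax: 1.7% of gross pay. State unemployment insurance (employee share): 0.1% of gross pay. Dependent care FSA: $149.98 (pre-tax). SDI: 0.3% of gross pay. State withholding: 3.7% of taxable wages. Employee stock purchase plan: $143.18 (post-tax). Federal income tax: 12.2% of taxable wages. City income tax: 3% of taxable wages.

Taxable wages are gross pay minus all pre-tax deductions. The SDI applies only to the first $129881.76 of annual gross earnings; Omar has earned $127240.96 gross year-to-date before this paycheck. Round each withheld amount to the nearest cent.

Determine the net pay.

Dependent care FSA: $149.98
Taxable wages = $3770.11 − $149.98 = $3620.13
Federal income tax: $3620.13 × 0.122 = $441.66
State withholding: $3620.13 × 0.037 = $133.94
City income tax: $3620.13 × 0.03 = $108.60
SDI: only $129881.76 − $127240.96 = $2640.80 of this check is subject → $2640.80 × 0.003 = $7.92
State unemployment insurance (employee share): $3770.11 × 0.001 = $3.77
Medicare tax: $3770.11 × 0.017 = $64.09
Employee stock purchase plan: $143.18
Total deductions = $149.98 + $441.66 + $133.94 + $108.60 + $7.92 + $3.77 + $64.09 + $143.18 = $1053.14
Net pay = $3770.11 − $1053.14 = $2716.97

$2716.97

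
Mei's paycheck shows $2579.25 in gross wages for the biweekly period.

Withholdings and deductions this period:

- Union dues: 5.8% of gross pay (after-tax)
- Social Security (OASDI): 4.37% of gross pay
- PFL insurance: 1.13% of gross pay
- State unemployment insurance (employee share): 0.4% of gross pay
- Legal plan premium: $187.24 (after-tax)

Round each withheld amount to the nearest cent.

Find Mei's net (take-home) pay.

State unemployment insurance (employee share): $2579.25 × 0.004 = $10.32
Social Security (OASDI): $2579.25 × 0.0437 = $112.71
PFL insurance: $2579.25 × 0.0113 = $29.15
Union dues: $2579.25 × 0.058 = $149.60
Legal plan premium: $187.24
Total deductions = $10.32 + $112.71 + $29.15 + $149.60 + $187.24 = $489.02
Net pay = $2579.25 − $489.02 = $2090.23

$2090.23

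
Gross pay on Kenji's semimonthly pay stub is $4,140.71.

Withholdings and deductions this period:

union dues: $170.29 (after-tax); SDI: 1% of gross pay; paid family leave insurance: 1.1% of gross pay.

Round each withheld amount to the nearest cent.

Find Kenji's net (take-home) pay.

Paid family leave insurance: $4,140.71 × 0.011 = $45.55
SDI: $4,140.71 × 0.01 = $41.41
Union dues: $170.29
Total deductions = $45.55 + $41.41 + $170.29 = $257.25
Net pay = $4,140.71 − $257.25 = $3,883.46

$3,883.46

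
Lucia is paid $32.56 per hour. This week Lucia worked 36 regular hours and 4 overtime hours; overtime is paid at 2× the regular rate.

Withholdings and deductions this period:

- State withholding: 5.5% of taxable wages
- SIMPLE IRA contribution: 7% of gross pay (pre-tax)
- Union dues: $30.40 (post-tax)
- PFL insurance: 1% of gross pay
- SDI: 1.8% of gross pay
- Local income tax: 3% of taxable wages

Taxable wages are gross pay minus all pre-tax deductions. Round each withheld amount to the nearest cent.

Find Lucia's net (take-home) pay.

Regular pay: 36 × $32.56 = $1,172.16
Overtime pay: 4 × $32.56 × 2 = $260.48
Gross pay = $1,172.16 + $260.48 = $1,432.64
SIMPLE IRA contribution: $1,432.64 × 0.07 = $100.28
Taxable wages = $1,432.64 − $100.28 = $1,332.36
Local income tax: $1,332.36 × 0.03 = $39.97
State withholding: $1,332.36 × 0.055 = $73.28
PFL insurance: $1,432.64 × 0.01 = $14.33
SDI: $1,432.64 × 0.018 = $25.79
Union dues: $30.40
Total deductions = $100.28 + $39.97 + $73.28 + $14.33 + $25.79 + $30.40 = $284.05
Net pay = $1,432.64 − $284.05 = $1,148.59

$1,148.59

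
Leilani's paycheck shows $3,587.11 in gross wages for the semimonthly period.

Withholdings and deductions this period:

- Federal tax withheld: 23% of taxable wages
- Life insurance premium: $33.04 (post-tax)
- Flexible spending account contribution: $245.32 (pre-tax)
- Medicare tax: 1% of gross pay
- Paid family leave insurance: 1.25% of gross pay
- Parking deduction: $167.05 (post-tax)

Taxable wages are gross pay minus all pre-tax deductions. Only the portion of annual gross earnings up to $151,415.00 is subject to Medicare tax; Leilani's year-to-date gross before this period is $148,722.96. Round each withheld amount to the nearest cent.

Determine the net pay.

$2,301.33

Flexible spending account contribution: $245.32
Taxable wages = $3,587.11 − $245.32 = $3,341.79
Federal tax withheld: $3,341.79 × 0.23 = $768.61
Paid family leave insurance: $3,587.11 × 0.0125 = $44.84
Medicare tax: only $151,415.00 − $148,722.96 = $2,692.04 of this check is subject → $2,692.04 × 0.01 = $26.92
Parking deduction: $167.05
Life insurance premium: $33.04
Total deductions = $245.32 + $768.61 + $44.84 + $26.92 + $167.05 + $33.04 = $1,285.78
Net pay = $3,587.11 − $1,285.78 = $2,301.33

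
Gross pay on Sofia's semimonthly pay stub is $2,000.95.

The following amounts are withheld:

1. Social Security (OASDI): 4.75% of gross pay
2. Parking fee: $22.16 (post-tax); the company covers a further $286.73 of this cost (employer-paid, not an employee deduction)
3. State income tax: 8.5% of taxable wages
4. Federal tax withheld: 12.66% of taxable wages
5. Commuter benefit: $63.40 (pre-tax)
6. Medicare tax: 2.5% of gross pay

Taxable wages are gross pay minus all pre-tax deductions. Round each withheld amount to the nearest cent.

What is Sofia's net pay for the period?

$1,360.34

Commuter benefit: $63.40
Taxable wages = $2,000.95 − $63.40 = $1,937.55
Federal tax withheld: $1,937.55 × 0.1266 = $245.29
State income tax: $1,937.55 × 0.085 = $164.69
Social Security (OASDI): $2,000.95 × 0.0475 = $95.05
Medicare tax: $2,000.95 × 0.025 = $50.02
Parking fee: $22.16
(Employer's $286.73 toward parking fee is not withheld from the employee.)
Total deductions = $63.40 + $245.29 + $164.69 + $95.05 + $50.02 + $22.16 = $640.61
Net pay = $2,000.95 − $640.61 = $1,360.34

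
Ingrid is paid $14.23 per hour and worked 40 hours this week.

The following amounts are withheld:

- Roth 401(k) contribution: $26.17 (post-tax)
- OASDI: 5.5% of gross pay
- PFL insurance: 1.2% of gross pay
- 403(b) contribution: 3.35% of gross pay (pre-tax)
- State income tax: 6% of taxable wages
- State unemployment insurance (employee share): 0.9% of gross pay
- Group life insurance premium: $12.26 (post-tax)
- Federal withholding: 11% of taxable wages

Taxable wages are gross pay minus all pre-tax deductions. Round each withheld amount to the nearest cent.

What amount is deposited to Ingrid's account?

Gross pay: 40 × $14.23 = $569.20
403(b) contribution: $569.20 × 0.0335 = $19.07
Taxable wages = $569.20 − $19.07 = $550.13
State income tax: $550.13 × 0.06 = $33.01
Federal withholding: $550.13 × 0.11 = $60.51
State unemployment insurance (employee share): $569.20 × 0.009 = $5.12
OASDI: $569.20 × 0.055 = $31.31
PFL insurance: $569.20 × 0.012 = $6.83
Group life insurance premium: $12.26
Roth 401(k) contribution: $26.17
Total deductions = $19.07 + $33.01 + $60.51 + $5.12 + $31.31 + $6.83 + $12.26 + $26.17 = $194.28
Net pay = $569.20 − $194.28 = $374.92

$374.92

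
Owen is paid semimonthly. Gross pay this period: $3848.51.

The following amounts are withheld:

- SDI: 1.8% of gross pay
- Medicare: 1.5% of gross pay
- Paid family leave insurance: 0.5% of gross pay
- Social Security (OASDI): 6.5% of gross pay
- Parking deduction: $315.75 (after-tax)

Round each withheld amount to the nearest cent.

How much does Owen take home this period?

Paid family leave insurance: $3848.51 × 0.005 = $19.24
SDI: $3848.51 × 0.018 = $69.27
Medicare: $3848.51 × 0.015 = $57.73
Social Security (OASDI): $3848.51 × 0.065 = $250.15
Parking deduction: $315.75
Total deductions = $19.24 + $69.27 + $57.73 + $250.15 + $315.75 = $712.14
Net pay = $3848.51 − $712.14 = $3136.37

$3136.37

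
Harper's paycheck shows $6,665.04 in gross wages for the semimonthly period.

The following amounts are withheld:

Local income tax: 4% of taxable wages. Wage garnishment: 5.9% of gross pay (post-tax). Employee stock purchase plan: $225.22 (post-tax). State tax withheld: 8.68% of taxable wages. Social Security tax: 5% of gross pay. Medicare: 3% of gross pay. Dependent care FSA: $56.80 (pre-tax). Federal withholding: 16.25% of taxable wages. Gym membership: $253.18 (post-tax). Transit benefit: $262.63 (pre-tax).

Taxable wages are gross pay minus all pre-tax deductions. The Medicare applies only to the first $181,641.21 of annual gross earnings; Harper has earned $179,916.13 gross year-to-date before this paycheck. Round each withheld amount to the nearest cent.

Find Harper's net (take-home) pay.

Dependent care FSA: $56.80
Transit benefit: $262.63
Pre-tax total = $56.80 + $262.63 = $319.43
Taxable wages = $6,665.04 − $319.43 = $6,345.61
Federal withholding: $6,345.61 × 0.1625 = $1,031.16
Local income tax: $6,345.61 × 0.04 = $253.82
State tax withheld: $6,345.61 × 0.0868 = $550.80
Medicare: only $181,641.21 − $179,916.13 = $1,725.08 of this check is subject → $1,725.08 × 0.03 = $51.75
Social Security tax: $6,665.04 × 0.05 = $333.25
Wage garnishment: $6,665.04 × 0.059 = $393.24
Employee stock purchase plan: $225.22
Gym membership: $253.18
Total deductions = $56.80 + $262.63 + $1,031.16 + $253.82 + $550.80 + $51.75 + $333.25 + $393.24 + $225.22 + $253.18 = $3,411.85
Net pay = $6,665.04 − $3,411.85 = $3,253.19

$3,253.19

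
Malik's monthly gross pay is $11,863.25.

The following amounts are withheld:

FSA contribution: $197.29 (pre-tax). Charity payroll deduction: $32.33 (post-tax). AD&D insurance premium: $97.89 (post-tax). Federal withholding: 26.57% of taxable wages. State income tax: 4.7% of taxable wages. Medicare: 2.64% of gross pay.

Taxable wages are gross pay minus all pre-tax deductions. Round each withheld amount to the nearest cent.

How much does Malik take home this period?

FSA contribution: $197.29
Taxable wages = $11,863.25 − $197.29 = $11,665.96
Federal withholding: $11,665.96 × 0.2657 = $3,099.65
State income tax: $11,665.96 × 0.047 = $548.30
Medicare: $11,863.25 × 0.0264 = $313.19
Charity payroll deduction: $32.33
AD&D insurance premium: $97.89
Total deductions = $197.29 + $3,099.65 + $548.30 + $313.19 + $32.33 + $97.89 = $4,288.65
Net pay = $11,863.25 − $4,288.65 = $7,574.60

$7,574.60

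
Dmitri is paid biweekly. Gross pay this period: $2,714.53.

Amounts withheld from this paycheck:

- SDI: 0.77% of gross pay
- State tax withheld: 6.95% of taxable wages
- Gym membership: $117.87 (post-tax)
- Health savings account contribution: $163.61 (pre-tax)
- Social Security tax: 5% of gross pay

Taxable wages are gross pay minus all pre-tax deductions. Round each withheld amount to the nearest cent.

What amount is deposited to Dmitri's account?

$2,099.13

Health savings account contribution: $163.61
Taxable wages = $2,714.53 − $163.61 = $2,550.92
State tax withheld: $2,550.92 × 0.0695 = $177.29
Social Security tax: $2,714.53 × 0.05 = $135.73
SDI: $2,714.53 × 0.0077 = $20.90
Gym membership: $117.87
Total deductions = $163.61 + $177.29 + $135.73 + $20.90 + $117.87 = $615.40
Net pay = $2,714.53 − $615.40 = $2,099.13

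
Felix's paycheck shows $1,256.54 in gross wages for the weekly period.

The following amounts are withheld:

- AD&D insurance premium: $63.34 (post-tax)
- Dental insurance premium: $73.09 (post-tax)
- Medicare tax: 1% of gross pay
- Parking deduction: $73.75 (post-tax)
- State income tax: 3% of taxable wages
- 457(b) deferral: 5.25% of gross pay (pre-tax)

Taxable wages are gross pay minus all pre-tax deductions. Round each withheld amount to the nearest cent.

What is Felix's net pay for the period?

457(b) deferral: $1,256.54 × 0.0525 = $65.97
Taxable wages = $1,256.54 − $65.97 = $1,190.57
State income tax: $1,190.57 × 0.03 = $35.72
Medicare tax: $1,256.54 × 0.01 = $12.57
Parking deduction: $73.75
AD&D insurance premium: $63.34
Dental insurance premium: $73.09
Total deductions = $65.97 + $35.72 + $12.57 + $73.75 + $63.34 + $73.09 = $324.44
Net pay = $1,256.54 − $324.44 = $932.10

$932.10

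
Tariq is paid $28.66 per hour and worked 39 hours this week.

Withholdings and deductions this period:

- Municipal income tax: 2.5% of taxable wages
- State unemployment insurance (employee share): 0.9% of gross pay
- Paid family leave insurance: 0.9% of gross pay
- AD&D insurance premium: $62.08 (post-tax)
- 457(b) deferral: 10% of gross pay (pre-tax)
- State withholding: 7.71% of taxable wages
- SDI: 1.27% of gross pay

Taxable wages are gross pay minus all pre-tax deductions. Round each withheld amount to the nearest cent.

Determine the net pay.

$806.86

Gross pay: 39 × $28.66 = $1117.74
457(b) deferral: $1117.74 × 0.1 = $111.77
Taxable wages = $1117.74 − $111.77 = $1005.97
Municipal income tax: $1005.97 × 0.025 = $25.15
State withholding: $1005.97 × 0.0771 = $77.56
SDI: $1117.74 × 0.0127 = $14.20
Paid family leave insurance: $1117.74 × 0.009 = $10.06
State unemployment insurance (employee share): $1117.74 × 0.009 = $10.06
AD&D insurance premium: $62.08
Total deductions = $111.77 + $25.15 + $77.56 + $14.20 + $10.06 + $10.06 + $62.08 = $310.88
Net pay = $1117.74 − $310.88 = $806.86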